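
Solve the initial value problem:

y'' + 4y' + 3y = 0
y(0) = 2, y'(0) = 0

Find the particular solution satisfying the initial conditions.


Characteristic roots of r² + 4r + 3 = 0 are -3, -1.
General solution y = c₁ e^(-3x) + c₂ e^(-x).
Apply y(0) = 2: c₁ + c₂ = 2. Apply y'(0) = 0: -3 c₁ - 1 c₂ = 0.
Solve: c₁ = -1, c₂ = 3.
Particular solution: y = -e^(-3x) + 3e^(-x).


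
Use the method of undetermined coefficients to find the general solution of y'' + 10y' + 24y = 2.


Characteristic roots of r² + 10r + 24 = 0 are -6, -4.
y_h = C₁e^(-6x) + C₂e^(-4x).
Constant forcing; try y_p = A. Then 24A = 2 ⇒ A = 1/12.
General solution: y = C₁e^(-6x) + C₂e^(-4x) + 1/12.


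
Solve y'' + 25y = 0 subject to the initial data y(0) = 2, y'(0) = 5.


Characteristic roots of r² + 25 = 0 are ±5i, so y = C₁cos(5x) + C₂sin(5x).
Apply y(0) = 2: C₁ = 2. Differentiate and apply y'(0) = 5: 5·C₂ = 5, so C₂ = 1.
Particular solution: y = 2cos(5x) + sin(5x).


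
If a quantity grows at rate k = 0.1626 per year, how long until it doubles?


Exponential growth: P(t) = P₀ e^(0.1626t). Set P(t)/P₀ = 2: e^(0.1626t) = 2.
Solve: t = ln(2)/0.1626 ≈ 4.26 years.


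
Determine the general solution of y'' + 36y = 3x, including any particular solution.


Homogeneous: r² + 36 = 0 ⇒ r = ±6i, y_h = C₁cos(6x) + C₂sin(6x).
Polynomial forcing; try y_p = Ax + B. Then y_p'' + 36 y_p = 36(Ax + B) = 3x, so B = 0 and A = 1/12.
General solution: y = C₁cos(6x) + C₂sin(6x) + (1/12)x.


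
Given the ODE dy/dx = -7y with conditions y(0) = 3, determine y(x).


General solution of y' = -7y is y = Ce^(-7x).
Apply y(0) = 3: C = 3.
Particular solution: y = 3e^(-7x).


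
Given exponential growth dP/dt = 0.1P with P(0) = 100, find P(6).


The ODE dP/dt = 0.1P has solution P(t) = P(0)e^(0.1t).
Substitute P(0) = 100 and t = 6: P(6) = 100 e^(0.60) ≈ 182.


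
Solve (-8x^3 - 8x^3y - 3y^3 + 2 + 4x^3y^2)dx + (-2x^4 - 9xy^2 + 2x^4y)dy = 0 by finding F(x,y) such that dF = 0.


Check exactness: ∂M/∂y = -8x^3 - 9y^2 + 8x^3y and ∂N/∂x = -8x^3 - 9y^2 + 8x^3y; equal, so the equation is exact.
Integrate M with respect to x (treating y as constant): ∫M dx = -2x^4 - 2x^4y - 3xy^3 + 2x + x^4y^2 + h(y).
Differentiate w.r.t. y and set equal to N: all terms match, so h'(y) = 0 and h is a constant absorbed into C.
General solution: -2x^4 - 2x^4y - 3xy^3 + 2x + x^4y^2 = C.


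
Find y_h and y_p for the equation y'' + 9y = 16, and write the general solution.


Homogeneous part: r² + 9 = 0 ⇒ r = ±3i, so y_h = C₁cos(3x) + C₂sin(3x).
Try constant y_p = A; plug in: 9A = 16 ⇒ A = 16/9.
General solution: y = C₁cos(3x) + C₂sin(3x) + 16/9.


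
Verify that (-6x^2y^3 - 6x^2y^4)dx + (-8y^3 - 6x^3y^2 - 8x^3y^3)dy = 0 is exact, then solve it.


Check exactness: ∂M/∂y = -18x^2y^2 - 24x^2y^3 and ∂N/∂x = -18x^2y^2 - 24x^2y^3; equal, so the equation is exact.
Integrate M with respect to x (treating y as constant): ∫M dx = -2x^3y^3 - 2x^3y^4 + h(y).
Differentiate w.r.t. y and set equal to N: the x-dependent terms already match, leaving h'(y) = -8y^3. Integrate: h(y) = -2y^4.
So F(x,y) = -2y^4 - 2x^3y^3 - 2x^3y^4.
General solution: -2y^4 - 2x^3y^3 - 2x^3y^4 = C.


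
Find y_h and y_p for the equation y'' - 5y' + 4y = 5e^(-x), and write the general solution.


Characteristic roots of r² - 5r + 4 = 0 are 4, 1.
y_h = C₁e^(4x) + C₂e^(x).
Forcing exponent -1 is not a characteristic root; try y_p = Ae^(-x).
Substitute: A·(1 + (-5)·-1 + (4)) = A·10 = 5, so A = 1/2.
General solution: y = C₁e^(4x) + C₂e^(x) + (1/2)e^(-x).


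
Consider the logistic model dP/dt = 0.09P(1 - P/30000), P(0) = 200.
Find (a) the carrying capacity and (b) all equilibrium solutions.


Logistic ODE dP/dt = 0.09P(1 - P/30000) has equilibria where dP/dt = 0, i.e. P = 0 or P = 30000.
The coefficient (1 - P/K) = 0 when P = K, identifying K = 30000 as the carrying capacity.
(a) K = 30000; (b) equilibria P = 0 and P = 30000.


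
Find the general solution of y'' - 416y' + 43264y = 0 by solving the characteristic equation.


Characteristic equation: r² - 416r + 43264 = 0, i.e. (r - 208)² = 0.
Repeated root r = 208; include an x factor for the second linearly independent solution.
General solution: y = (C₁ + C₂x)e^(208x).


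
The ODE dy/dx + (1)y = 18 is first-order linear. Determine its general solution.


P(x) = 1, Q(x) = 18; integrating factor μ = e^(x).
(μ y)' = 18e^(x) ⇒ μ y = 18e^(x) + C.
Divide by μ: y = 18 + Ce^(-x).


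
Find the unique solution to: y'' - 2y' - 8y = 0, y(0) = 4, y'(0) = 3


Characteristic roots of r² - 2r - 8 = 0 are -2, 4.
General solution y = c₁ e^(-2x) + c₂ e^(4x).
Apply y(0) = 4: c₁ + c₂ = 4. Apply y'(0) = 3: -2 c₁ + 4 c₂ = 3.
Solve: c₁ = 13/6, c₂ = 11/6.
Particular solution: y = (13/6)e^(-2x) + (11/6)e^(4x).


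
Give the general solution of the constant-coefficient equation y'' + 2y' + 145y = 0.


Characteristic equation: r² + 2r + 145 = 0.
Discriminant is negative; roots r = -1 ± 12i (complex conjugate pair).
General solution uses e^(α x)(C₁ cos(β x) + C₂ sin(β x)): y = e^(-x)(C₁cos(12x) + C₂sin(12x)).


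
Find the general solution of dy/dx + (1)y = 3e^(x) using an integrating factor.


P(x) = 1 ⇒ μ = e^(x).
(μ y)' = 3e^(2x) ⇒ μ y = (3/2)e^(2x) + C.
Divide by μ: y = (3/2)e^(x) + Ce^(-x).


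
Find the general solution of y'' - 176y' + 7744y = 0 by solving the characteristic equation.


Characteristic equation: r² - 176r + 7744 = 0, i.e. (r - 88)² = 0.
Repeated root r = 88; include an x factor for the second linearly independent solution.
General solution: y = (C₁ + C₂x)e^(88x).


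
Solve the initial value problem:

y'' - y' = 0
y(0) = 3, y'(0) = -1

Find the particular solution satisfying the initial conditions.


Characteristic roots of r² - r = 0 are 1, 0.
General solution y = c₁ e^(x) + c₂.
Apply y(0) = 3: c₁ + c₂ = 3. Apply y'(0) = -1: 1 c₁ + 0 c₂ = -1.
Solve: c₁ = -1, c₂ = 4.
Particular solution: y = -e^(x) + 4.


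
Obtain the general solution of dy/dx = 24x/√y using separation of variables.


Separate: √y dy = 24x dx.
Integrate: (2/3)y^(3/2) = 12x² + C.


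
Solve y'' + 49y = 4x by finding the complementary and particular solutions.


Homogeneous: r² + 49 = 0 ⇒ r = ±7i, y_h = C₁cos(7x) + C₂sin(7x).
Polynomial forcing; try y_p = Ax + B. Then y_p'' + 49 y_p = 49(Ax + B) = 4x, so B = 0 and A = 4/49.
General solution: y = C₁cos(7x) + C₂sin(7x) + (4/49)x.


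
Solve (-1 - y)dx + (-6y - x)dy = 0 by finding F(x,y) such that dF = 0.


Check exactness: ∂M/∂y = -1 and ∂N/∂x = -1; equal, so the equation is exact.
Integrate M with respect to x (treating y as constant): ∫M dx = -x - xy + h(y).
Differentiate w.r.t. y and set equal to N: the x-dependent terms already match, leaving h'(y) = -6y. Integrate: h(y) = -3y^2.
So F(x,y) = -3y^2 - x - xy.
General solution: -3y^2 - x - xy = C.


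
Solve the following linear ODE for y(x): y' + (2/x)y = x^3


P(x) = 2/x ⇒ μ = x^2.
(x^2 y)' = x^2·x^3 = x^5.
Integrate: x^2 y = x^6/(6) + C.
Solve for y: y = (1/6)x^4 + C/x^2.


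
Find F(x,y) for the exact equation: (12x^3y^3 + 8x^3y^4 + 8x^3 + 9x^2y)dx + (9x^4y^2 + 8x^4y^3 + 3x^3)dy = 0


Check exactness: ∂M/∂y = 36x^3y^2 + 32x^3y^3 + 9x^2 and ∂N/∂x = 36x^3y^2 + 32x^3y^3 + 9x^2; equal, so the equation is exact.
Integrate M with respect to x (treating y as constant): ∫M dx = 3x^4y^3 + 2x^4y^4 + 2x^4 + 3x^3y + h(y).
Differentiate w.r.t. y and set equal to N: all terms match, so h'(y) = 0 and h is a constant absorbed into C.
General solution: 3x^4y^3 + 2x^4y^4 + 2x^4 + 3x^3y = C.


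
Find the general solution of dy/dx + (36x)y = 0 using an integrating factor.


P(x) = 36x ⇒ μ = e^(18x²).
Q(x) = 0 so μ y is constant: y = Ce^(-18x²).


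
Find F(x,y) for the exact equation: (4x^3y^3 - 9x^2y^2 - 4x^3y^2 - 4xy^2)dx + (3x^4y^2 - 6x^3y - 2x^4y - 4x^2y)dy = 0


Check exactness: ∂M/∂y = 12x^3y^2 - 18x^2y - 8x^3y - 8xy and ∂N/∂x = 12x^3y^2 - 18x^2y - 8x^3y - 8xy; equal, so the equation is exact.
Integrate M with respect to x (treating y as constant): ∫M dx = x^4y^3 - 3x^3y^2 - x^4y^2 - 2x^2y^2 + h(y).
Differentiate w.r.t. y and set equal to N: all terms match, so h'(y) = 0 and h is a constant absorbed into C.
General solution: x^4y^3 - 3x^3y^2 - x^4y^2 - 2x^2y^2 = C.


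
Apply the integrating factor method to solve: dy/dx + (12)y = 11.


P(x) = 12, Q(x) = 11; integrating factor μ = e^(12x).
(μ y)' = 11e^(12x) ⇒ μ y = (11/12)e^(12x) + C.
Divide by μ: y = 11/12 + Ce^(-12x).


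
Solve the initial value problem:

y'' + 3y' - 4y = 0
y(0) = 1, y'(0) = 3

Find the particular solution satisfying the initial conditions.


Characteristic roots of r² + 3r - 4 = 0 are 1, -4.
General solution y = c₁ e^(x) + c₂ e^(-4x).
Apply y(0) = 1: c₁ + c₂ = 1. Apply y'(0) = 3: 1 c₁ - 4 c₂ = 3.
Solve: c₁ = 7/5, c₂ = -2/5.
Particular solution: y = (7/5)e^(x) - (2/5)e^(-4x).


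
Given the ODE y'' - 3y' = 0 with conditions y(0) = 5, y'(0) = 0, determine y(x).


Characteristic roots of r² - 3r = 0 are 0, 3.
General solution y = c₁ + c₂ e^(3x).
Apply y(0) = 5: c₁ + c₂ = 5. Apply y'(0) = 0: 0 c₁ + 3 c₂ = 0.
Solve: c₁ = 5, c₂ = 0.
Particular solution: y = 5 + 0e^(3x).


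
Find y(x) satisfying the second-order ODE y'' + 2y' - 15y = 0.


Characteristic equation: r² + 2r - 15 = 0.
Factor: (r - 3)(r + 5) = 0 ⇒ r = 3, -5 (distinct real).
General solution: y = C₁e^(3x) + C₂e^(-5x).


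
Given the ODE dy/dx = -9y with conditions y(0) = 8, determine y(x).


General solution of y' = -9y is y = Ce^(-9x).
Apply y(0) = 8: C = 8.
Particular solution: y = 8e^(-9x).


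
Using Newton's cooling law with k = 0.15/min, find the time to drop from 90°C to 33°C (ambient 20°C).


From T(t) = T_a + (T₀ - T_a)e^(-kt), set T(t) = 33:
(33 - 20) / (90 - 20) = e^(-0.15t), so t = -ln(0.186)/0.15 ≈ 11.2 minutes.


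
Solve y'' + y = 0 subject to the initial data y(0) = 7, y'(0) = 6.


Characteristic roots of r² + 1 = 0 are ±1i, so y = C₁cos(x) + C₂sin(x).
Apply y(0) = 7: C₁ = 7. Differentiate and apply y'(0) = 6: 1·C₂ = 6, so C₂ = 6.
Particular solution: y = 7cos(x) + 6sin(x).


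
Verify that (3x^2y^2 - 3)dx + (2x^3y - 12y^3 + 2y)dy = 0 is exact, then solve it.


Check exactness: ∂M/∂y = 6x^2y and ∂N/∂x = 6x^2y; equal, so the equation is exact.
Integrate M with respect to x (treating y as constant): ∫M dx = x^3y^2 - 3x + h(y).
Differentiate w.r.t. y and set equal to N: the x-dependent terms already match, leaving h'(y) = -12y^3 + 2y. Integrate: h(y) = -3y^4 + y^2.
So F(x,y) = x^3y^2 - 3y^4 + y^2 - 3x.
General solution: x^3y^2 - 3y^4 + y^2 - 3x = C.


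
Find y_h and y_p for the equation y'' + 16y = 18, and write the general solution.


Homogeneous part: r² + 16 = 0 ⇒ r = ±4i, so y_h = C₁cos(4x) + C₂sin(4x).
Try constant y_p = A; plug in: 16A = 18 ⇒ A = 9/8.
General solution: y = C₁cos(4x) + C₂sin(4x) + 9/8.


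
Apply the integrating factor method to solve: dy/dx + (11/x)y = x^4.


P(x) = 11/x ⇒ μ = x^11.
(x^11 y)' = x^15 ⇒ x^11 y = x^16/(16) + C.
Solve for y: y = (1/16)x^5 + C/x^11.


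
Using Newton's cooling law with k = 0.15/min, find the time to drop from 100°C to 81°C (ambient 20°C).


From T(t) = T_a + (T₀ - T_a)e^(-kt), set T(t) = 81:
(81 - 20) / (100 - 20) = e^(-0.15t), so t = -ln(0.762)/0.15 ≈ 1.8 minutes.


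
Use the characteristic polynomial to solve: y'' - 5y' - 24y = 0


Characteristic equation: r² - 5r - 24 = 0.
Factor: (r - 8)(r + 3) = 0 ⇒ r = 8, -3 (distinct real).
General solution: y = C₁e^(8x) + C₂e^(-3x).


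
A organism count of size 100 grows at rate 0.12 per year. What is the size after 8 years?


The ODE dP/dt = 0.12P has solution P(t) = P(0)e^(0.12t).
Substitute P(0) = 100 and t = 8: P(8) = 100 e^(0.96) ≈ 261.


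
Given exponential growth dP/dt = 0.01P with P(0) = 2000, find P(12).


The ODE dP/dt = 0.01P has solution P(t) = P(0)e^(0.01t).
Substitute P(0) = 2000 and t = 12: P(12) = 2000 e^(0.12) ≈ 2255.


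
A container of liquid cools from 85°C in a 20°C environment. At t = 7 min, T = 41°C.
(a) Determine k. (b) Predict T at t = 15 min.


Newton's law: T(t) = T_a + (T₀ - T_a)e^(-kt).
(a) Use T(7) = 41: (41 - 20)/(85 - 20) = e^(-k·7), so k = -ln(0.323)/7 ≈ 0.1614.
(b) Apply k to t = 15: T(15) = 20 + (65)e^(-2.421) ≈ 25.8°C.


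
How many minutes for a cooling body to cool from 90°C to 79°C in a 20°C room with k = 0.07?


From T(t) = T_a + (T₀ - T_a)e^(-kt), set T(t) = 79:
(79 - 20) / (90 - 20) = e^(-0.07t), so t = -ln(0.843)/0.07 ≈ 2.4 minutes.


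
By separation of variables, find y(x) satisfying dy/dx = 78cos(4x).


g(y) = 1, so integrate directly: y = ∫ 78cos(4x) dx = (39/2)sin(4x) + C.


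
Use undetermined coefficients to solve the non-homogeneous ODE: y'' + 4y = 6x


Homogeneous: r² + 4 = 0 ⇒ r = ±2i, y_h = C₁cos(2x) + C₂sin(2x).
Polynomial forcing; try y_p = Ax + B. Then y_p'' + 4 y_p = 4(Ax + B) = 6x, so B = 0 and A = 3/2.
General solution: y = C₁cos(2x) + C₂sin(2x) + (3/2)x.


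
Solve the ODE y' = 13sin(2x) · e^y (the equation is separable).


Separate: e^(-y) dy = 13sin(2x) dx.
Integrate: -e^(-y) = -(13/2)cos(2x) + C₀.
Rearrange: e^(-y) = (13/2)cos(2x) + C.


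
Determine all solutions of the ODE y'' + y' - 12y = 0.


Characteristic equation: r² + r - 12 = 0.
Factor: (r - 3)(r + 4) = 0 ⇒ r = 3, -4 (distinct real).
General solution: y = C₁e^(3x) + C₂e^(-4x).


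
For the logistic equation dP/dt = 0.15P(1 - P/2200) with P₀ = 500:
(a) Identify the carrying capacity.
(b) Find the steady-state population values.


Logistic ODE dP/dt = 0.15P(1 - P/2200) has equilibria where dP/dt = 0, i.e. P = 0 or P = 2200.
The coefficient (1 - P/K) = 0 when P = K, identifying K = 2200 as the carrying capacity.
(a) K = 2200; (b) equilibria P = 0 and P = 2200.


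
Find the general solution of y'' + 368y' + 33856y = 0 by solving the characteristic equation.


Characteristic equation: r² + 368r + 33856 = 0, i.e. (r + 184)² = 0.
Repeated root r = -184; include an x factor for the second linearly independent solution.
General solution: y = (C₁ + C₂x)e^(-184x).


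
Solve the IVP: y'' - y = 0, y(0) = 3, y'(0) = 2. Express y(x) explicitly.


Characteristic roots of r² - 1 = 0 are 1, -1.
General solution y = c₁ e^(x) + c₂ e^(-x).
Apply y(0) = 3: c₁ + c₂ = 3. Apply y'(0) = 2: 1 c₁ - 1 c₂ = 2.
Solve: c₁ = 5/2, c₂ = 1/2.
Particular solution: y = (5/2)e^(x) + (1/2)e^(-x).


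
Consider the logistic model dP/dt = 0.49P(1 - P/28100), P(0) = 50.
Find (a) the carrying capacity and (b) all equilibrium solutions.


Logistic ODE dP/dt = 0.49P(1 - P/28100) has equilibria where dP/dt = 0, i.e. P = 0 or P = 28100.
The coefficient (1 - P/K) = 0 when P = K, identifying K = 28100 as the carrying capacity.
(a) K = 28100; (b) equilibria P = 0 and P = 28100.


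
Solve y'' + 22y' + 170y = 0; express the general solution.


Characteristic equation: r² + 22r + 170 = 0.
Discriminant is negative; roots r = -11 ± 7i (complex conjugate pair).
General solution uses e^(α x)(C₁ cos(β x) + C₂ sin(β x)): y = e^(-11x)(C₁cos(7x) + C₂sin(7x)).


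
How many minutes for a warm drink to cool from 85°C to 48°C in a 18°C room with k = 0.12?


From T(t) = T_a + (T₀ - T_a)e^(-kt), set T(t) = 48:
(48 - 18) / (85 - 18) = e^(-0.12t), so t = -ln(0.448)/0.12 ≈ 6.7 minutes.


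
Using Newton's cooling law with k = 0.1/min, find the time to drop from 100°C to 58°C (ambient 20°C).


From T(t) = T_a + (T₀ - T_a)e^(-kt), set T(t) = 58:
(58 - 20) / (100 - 20) = e^(-0.1t), so t = -ln(0.475)/0.1 ≈ 7.4 minutes.


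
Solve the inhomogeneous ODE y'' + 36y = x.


Homogeneous: r² + 36 = 0 ⇒ r = ±6i, y_h = C₁cos(6x) + C₂sin(6x).
Polynomial forcing; try y_p = Ax + B. Then y_p'' + 36 y_p = 36(Ax + B) = x, so B = 0 and A = 1/36.
General solution: y = C₁cos(6x) + C₂sin(6x) + (1/36)x.


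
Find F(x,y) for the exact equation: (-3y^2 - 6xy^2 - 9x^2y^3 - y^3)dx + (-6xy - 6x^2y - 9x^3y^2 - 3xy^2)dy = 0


Check exactness: ∂M/∂y = -6y - 12xy - 27x^2y^2 - 3y^2 and ∂N/∂x = -6y - 12xy - 27x^2y^2 - 3y^2; equal, so the equation is exact.
Integrate M with respect to x (treating y as constant): ∫M dx = -3xy^2 - 3x^2y^2 - 3x^3y^3 - xy^3 + h(y).
Differentiate w.r.t. y and set equal to N: all terms match, so h'(y) = 0 and h is a constant absorbed into C.
General solution: -3xy^2 - 3x^2y^2 - 3x^3y^3 - xy^3 = C.


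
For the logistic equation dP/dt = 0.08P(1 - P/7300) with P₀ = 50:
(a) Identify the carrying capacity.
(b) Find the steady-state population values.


Logistic ODE dP/dt = 0.08P(1 - P/7300) has equilibria where dP/dt = 0, i.e. P = 0 or P = 7300.
The coefficient (1 - P/K) = 0 when P = K, identifying K = 7300 as the carrying capacity.
(a) K = 7300; (b) equilibria P = 0 and P = 7300.


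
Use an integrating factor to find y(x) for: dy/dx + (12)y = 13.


P(x) = 12, Q(x) = 13; integrating factor μ = e^(12x).
(μ y)' = 13e^(12x) ⇒ μ y = (13/12)e^(12x) + C.
Divide by μ: y = 13/12 + Ce^(-12x).


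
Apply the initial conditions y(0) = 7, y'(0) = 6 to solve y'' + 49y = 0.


Characteristic roots of r² + 49 = 0 are ±7i, so y = C₁cos(7x) + C₂sin(7x).
Apply y(0) = 7: C₁ = 7. Differentiate and apply y'(0) = 6: 7·C₂ = 6, so C₂ = 6/7.
Particular solution: y = 7cos(7x) + (6/7)sin(7x).


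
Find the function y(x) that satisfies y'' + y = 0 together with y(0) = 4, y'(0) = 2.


Characteristic roots of r² + 1 = 0 are ±1i, so y = C₁cos(x) + C₂sin(x).
Apply y(0) = 4: C₁ = 4. Differentiate and apply y'(0) = 2: 1·C₂ = 2, so C₂ = 2.
Particular solution: y = 4cos(x) + 2sin(x).


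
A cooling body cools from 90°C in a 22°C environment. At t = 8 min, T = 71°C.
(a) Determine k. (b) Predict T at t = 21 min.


Newton's law: T(t) = T_a + (T₀ - T_a)e^(-kt).
(a) Use T(8) = 71: (71 - 22)/(90 - 22) = e^(-k·8), so k = -ln(0.721)/8 ≈ 0.0410.
(b) Apply k to t = 21: T(21) = 22 + (68)e^(-0.860) ≈ 50.8°C.


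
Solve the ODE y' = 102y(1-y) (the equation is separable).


Separate: dy/[y(1-y)] = 102 dx.
Partial fractions: 1/[y(1-y)] = 1/y + 1/(1-y).
Integrate: ln|y/(1-y)| = 102x + C₀.
Solve for y: y = 1/(1 + Ce^(-102x)).


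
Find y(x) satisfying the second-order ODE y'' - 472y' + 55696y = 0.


Characteristic equation: r² - 472r + 55696 = 0, i.e. (r - 236)² = 0.
Repeated root r = 236; include an x factor for the second linearly independent solution.
General solution: y = (C₁ + C₂x)e^(236x).


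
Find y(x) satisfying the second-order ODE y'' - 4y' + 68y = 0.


Characteristic equation: r² - 4r + 68 = 0.
Discriminant is negative; roots r = 2 ± 8i (complex conjugate pair).
General solution uses e^(α x)(C₁ cos(β x) + C₂ sin(β x)): y = e^(2x)(C₁cos(8x) + C₂sin(8x)).


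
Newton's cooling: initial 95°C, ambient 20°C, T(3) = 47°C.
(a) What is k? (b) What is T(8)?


Newton's law: T(t) = T_a + (T₀ - T_a)e^(-kt).
(a) Use T(3) = 47: (47 - 20)/(95 - 20) = e^(-k·3), so k = -ln(0.360)/3 ≈ 0.3406.
(b) Apply k to t = 8: T(8) = 20 + (75)e^(-2.724) ≈ 24.9°C.


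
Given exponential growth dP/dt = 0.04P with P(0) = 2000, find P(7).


The ODE dP/dt = 0.04P has solution P(t) = P(0)e^(0.04t).
Substitute P(0) = 2000 and t = 7: P(7) = 2000 e^(0.28) ≈ 2646.


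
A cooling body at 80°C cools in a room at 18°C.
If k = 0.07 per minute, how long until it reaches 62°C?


From T(t) = T_a + (T₀ - T_a)e^(-kt), set T(t) = 62:
(62 - 18) / (80 - 18) = e^(-0.07t), so t = -ln(0.710)/0.07 ≈ 4.9 minutes.


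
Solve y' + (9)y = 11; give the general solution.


P(x) = 9, Q(x) = 11; integrating factor μ = e^(9x).
(μ y)' = 11e^(9x) ⇒ μ y = (11/9)e^(9x) + C.
Divide by μ: y = 11/9 + Ce^(-9x).


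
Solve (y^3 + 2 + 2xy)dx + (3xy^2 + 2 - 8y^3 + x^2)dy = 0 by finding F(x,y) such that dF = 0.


Check exactness: ∂M/∂y = 3y^2 + 2x and ∂N/∂x = 3y^2 + 2x; equal, so the equation is exact.
Integrate M with respect to x (treating y as constant): ∫M dx = xy^3 + 2x + x^2y + h(y).
Differentiate w.r.t. y and set equal to N: the x-dependent terms already match, leaving h'(y) = 2 - 8y^3. Integrate: h(y) = 2y - 2y^4.
So F(x,y) = xy^3 + 2x + 2y - 2y^4 + x^2y.
General solution: xy^3 + 2x + 2y - 2y^4 + x^2y = C.


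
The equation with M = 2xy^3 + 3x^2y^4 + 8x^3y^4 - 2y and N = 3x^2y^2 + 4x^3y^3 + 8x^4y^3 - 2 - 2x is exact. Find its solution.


Check exactness: ∂M/∂y = 6xy^2 + 12x^2y^3 + 32x^3y^3 - 2 and ∂N/∂x = 6xy^2 + 12x^2y^3 + 32x^3y^3 - 2; equal, so the equation is exact.
Integrate M with respect to x (treating y as constant): ∫M dx = x^2y^3 + x^3y^4 + 2x^4y^4 - 2xy + h(y).
Differentiate w.r.t. y and set equal to N: the x-dependent terms already match, leaving h'(y) = -2. Integrate: h(y) = -2y.
So F(x,y) = x^2y^3 + x^3y^4 + 2x^4y^4 - 2y - 2xy.
General solution: x^2y^3 + x^3y^4 + 2x^4y^4 - 2y - 2xy = C.


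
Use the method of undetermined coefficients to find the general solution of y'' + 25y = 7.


Homogeneous part: r² + 25 = 0 ⇒ r = ±5i, so y_h = C₁cos(5x) + C₂sin(5x).
Try constant y_p = A; plug in: 25A = 7 ⇒ A = 7/25.
General solution: y = C₁cos(5x) + C₂sin(5x) + 7/25.


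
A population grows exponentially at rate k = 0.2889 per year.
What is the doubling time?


Exponential growth: P(t) = P₀ e^(0.2889t). Set P(t)/P₀ = 2: e^(0.2889t) = 2.
Solve: t = ln(2)/0.2889 ≈ 2.40 years.


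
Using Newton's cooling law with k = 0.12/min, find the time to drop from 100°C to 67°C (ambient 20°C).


From T(t) = T_a + (T₀ - T_a)e^(-kt), set T(t) = 67:
(67 - 20) / (100 - 20) = e^(-0.12t), so t = -ln(0.588)/0.12 ≈ 4.4 minutes.


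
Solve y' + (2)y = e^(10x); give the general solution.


P(x) = 2 ⇒ μ = e^(2x).
(μ y)' = e^(12x) ⇒ μ y = e^(12x)/12 + C.
Divide by μ: y = (1/12)e^(10x) + Ce^(-2x).


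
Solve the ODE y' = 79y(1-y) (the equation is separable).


Separate: dy/[y(1-y)] = 79 dx.
Partial fractions: 1/[y(1-y)] = 1/y + 1/(1-y).
Integrate: ln|y/(1-y)| = 79x + C₀.
Solve for y: y = 1/(1 + Ce^(-79x)).


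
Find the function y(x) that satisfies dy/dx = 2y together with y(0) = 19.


General solution of y' = 2y is y = Ce^(2x).
Apply y(0) = 19: C = 19.
Particular solution: y = 19e^(2x).


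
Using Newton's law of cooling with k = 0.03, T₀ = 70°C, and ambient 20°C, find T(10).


Newton's law: dT/dt = -k(T - T_a) has solution T(t) = T_a + (T₀ - T_a)e^(-kt).
Plug in T_a = 20, T₀ = 70, k = 0.03, t = 10: T(10) = 20 + (50)e^(-0.30) ≈ 57.0°C.


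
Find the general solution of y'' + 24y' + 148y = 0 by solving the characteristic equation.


Characteristic equation: r² + 24r + 148 = 0.
Discriminant is negative; roots r = -12 ± 2i (complex conjugate pair).
General solution uses e^(α x)(C₁ cos(β x) + C₂ sin(β x)): y = e^(-12x)(C₁cos(2x) + C₂sin(2x)).


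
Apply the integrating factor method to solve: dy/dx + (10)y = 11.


P(x) = 10, Q(x) = 11; integrating factor μ = e^(10x).
(μ y)' = 11e^(10x) ⇒ μ y = (11/10)e^(10x) + C.
Divide by μ: y = 11/10 + Ce^(-10x).


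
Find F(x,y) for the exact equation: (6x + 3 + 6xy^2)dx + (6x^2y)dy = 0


Check exactness: ∂M/∂y = 12xy and ∂N/∂x = 12xy; equal, so the equation is exact.
Integrate M with respect to x (treating y as constant): ∫M dx = 3x^2 + 3x + 3x^2y^2 + h(y).
Differentiate w.r.t. y and set equal to N: all terms match, so h'(y) = 0 and h is a constant absorbed into C.
General solution: 3x^2 + 3x + 3x^2y^2 = C.


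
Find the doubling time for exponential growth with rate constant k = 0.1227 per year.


Exponential growth: P(t) = P₀ e^(0.1227t). Set P(t)/P₀ = 2: e^(0.1227t) = 2.
Solve: t = ln(2)/0.1227 ≈ 5.65 years.


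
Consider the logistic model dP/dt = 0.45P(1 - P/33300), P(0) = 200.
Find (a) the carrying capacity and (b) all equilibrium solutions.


Logistic ODE dP/dt = 0.45P(1 - P/33300) has equilibria where dP/dt = 0, i.e. P = 0 or P = 33300.
The coefficient (1 - P/K) = 0 when P = K, identifying K = 33300 as the carrying capacity.
(a) K = 33300; (b) equilibria P = 0 and P = 33300.


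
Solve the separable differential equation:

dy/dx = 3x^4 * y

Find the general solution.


Separate variables: dy/y = 3x^4 dx.
Integrate: ln|y| = (3/5)x^5 + C₀.
Exponentiate: y = Ce^((3/5)x^5).


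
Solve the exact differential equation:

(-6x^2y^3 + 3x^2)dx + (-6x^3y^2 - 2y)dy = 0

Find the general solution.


Check exactness: ∂M/∂y = -18x^2y^2 and ∂N/∂x = -18x^2y^2; equal, so the equation is exact.
Integrate M with respect to x (treating y as constant): ∫M dx = -2x^3y^3 + x^3 + h(y).
Differentiate w.r.t. y and set equal to N: the x-dependent terms already match, leaving h'(y) = -2y. Integrate: h(y) = -y^2.
So F(x,y) = -2x^3y^3 + x^3 - y^2.
General solution: -2x^3y^3 + x^3 - y^2 = C.


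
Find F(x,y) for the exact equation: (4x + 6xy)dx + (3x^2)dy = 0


Check exactness: ∂M/∂y = 6x and ∂N/∂x = 6x; equal, so the equation is exact.
Integrate M with respect to x (treating y as constant): ∫M dx = 2x^2 + 3x^2y + h(y).
Differentiate w.r.t. y and set equal to N: all terms match, so h'(y) = 0 and h is a constant absorbed into C.
General solution: 2x^2 + 3x^2y = C.


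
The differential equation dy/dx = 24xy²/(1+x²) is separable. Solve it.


Separate: dy/y² = 24x/(1+x²) dx.
Integrate LHS: ∫ dy/y² = -1/y.
Integrate RHS via u = 1+x²: 12ln(1+x²) + C.
Result: -1/y = 12ln(1+x²) + C.


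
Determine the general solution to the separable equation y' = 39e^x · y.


Separate variables: dy/y = 39e^x dx.
Integrate: ln|y| = 39e^x + C₀.
Exponentiate: y = Ce^(39e^x).


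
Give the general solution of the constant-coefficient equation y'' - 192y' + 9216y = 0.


Characteristic equation: r² - 192r + 9216 = 0, i.e. (r - 96)² = 0.
Repeated root r = 96; include an x factor for the second linearly independent solution.
General solution: y = (C₁ + C₂x)e^(96x).


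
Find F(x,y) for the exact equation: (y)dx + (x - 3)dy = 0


Check exactness: ∂M/∂y = 1 and ∂N/∂x = 1; equal, so the equation is exact.
Integrate M with respect to x (treating y as constant): ∫M dx = xy + h(y).
Differentiate w.r.t. y and set equal to N: the x-dependent terms already match, leaving h'(y) = -3. Integrate: h(y) = -3y.
So F(x,y) = xy - 3y.
General solution: xy - 3y = C.


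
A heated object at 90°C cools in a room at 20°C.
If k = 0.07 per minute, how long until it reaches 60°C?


From T(t) = T_a + (T₀ - T_a)e^(-kt), set T(t) = 60:
(60 - 20) / (90 - 20) = e^(-0.07t), so t = -ln(0.571)/0.07 ≈ 8.0 minutes.


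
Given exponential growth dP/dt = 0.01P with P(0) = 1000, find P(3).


The ODE dP/dt = 0.01P has solution P(t) = P(0)e^(0.01t).
Substitute P(0) = 1000 and t = 3: P(3) = 1000 e^(0.03) ≈ 1030.


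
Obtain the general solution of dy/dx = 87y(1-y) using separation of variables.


Separate: dy/[y(1-y)] = 87 dx.
Partial fractions: 1/[y(1-y)] = 1/y + 1/(1-y).
Integrate: ln|y/(1-y)| = 87x + C₀.
Solve for y: y = 1/(1 + Ce^(-87x)).


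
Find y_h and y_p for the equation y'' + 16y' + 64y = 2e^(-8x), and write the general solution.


Characteristic polynomial (r + 8)² = 0; repeated root r = -8.
y_h = (C₁ + C₂x)e^(-8x). Forcing matches the repeated root (resonance), so try y_p = Ax² e^(-8x).
Substitute and solve for A: 2A = 2, so A = 1.
General solution: y = (C₁ + C₂x + x²)e^(-8x).


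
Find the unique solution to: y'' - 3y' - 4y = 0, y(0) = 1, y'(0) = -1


Characteristic roots of r² - 3r - 4 = 0 are 4, -1.
General solution y = c₁ e^(4x) + c₂ e^(-x).
Apply y(0) = 1: c₁ + c₂ = 1. Apply y'(0) = -1: 4 c₁ - 1 c₂ = -1.
Solve: c₁ = 0, c₂ = 1.
Particular solution: y = 0e^(4x) + e^(-x).


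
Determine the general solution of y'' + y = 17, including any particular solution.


Homogeneous part: r² + 1 = 0 ⇒ r = ±1i, so y_h = C₁cos(x) + C₂sin(x).
Try constant y_p = A; plug in: 1A = 17 ⇒ A = 17.
General solution: y = C₁cos(x) + C₂sin(x) + 17.


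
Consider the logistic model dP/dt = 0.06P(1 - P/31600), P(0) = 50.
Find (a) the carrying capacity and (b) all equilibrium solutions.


Logistic ODE dP/dt = 0.06P(1 - P/31600) has equilibria where dP/dt = 0, i.e. P = 0 or P = 31600.
The coefficient (1 - P/K) = 0 when P = K, identifying K = 31600 as the carrying capacity.
(a) K = 31600; (b) equilibria P = 0 and P = 31600.


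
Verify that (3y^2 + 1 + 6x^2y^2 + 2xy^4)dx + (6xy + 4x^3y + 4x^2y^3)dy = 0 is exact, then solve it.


Check exactness: ∂M/∂y = 6y + 12x^2y + 8xy^3 and ∂N/∂x = 6y + 12x^2y + 8xy^3; equal, so the equation is exact.
Integrate M with respect to x (treating y as constant): ∫M dx = 3xy^2 + x + 2x^3y^2 + x^2y^4 + h(y).
Differentiate w.r.t. y and set equal to N: all terms match, so h'(y) = 0 and h is a constant absorbed into C.
General solution: 3xy^2 + x + 2x^3y^2 + x^2y^4 = C.


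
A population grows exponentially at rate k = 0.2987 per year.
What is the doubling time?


Exponential growth: P(t) = P₀ e^(0.2987t). Set P(t)/P₀ = 2: e^(0.2987t) = 2.
Solve: t = ln(2)/0.2987 ≈ 2.32 years.


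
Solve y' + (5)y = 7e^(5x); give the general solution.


P(x) = 5 ⇒ μ = e^(5x).
(μ y)' = 7e^(10x) ⇒ μ y = (7/10)e^(10x) + C.
Divide by μ: y = (7/10)e^(5x) + Ce^(-5x).


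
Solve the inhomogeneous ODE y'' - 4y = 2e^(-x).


Characteristic roots of r² - 4 = 0 are 2, -2.
y_h = C₁e^(2x) + C₂e^(-2x).
Forcing exponent -1 is not a characteristic root; try y_p = Ae^(-x).
Substitute: A·(1 + (0)·-1 + (-4)) = A·-3 = 2, so A = -2/3.
General solution: y = C₁e^(2x) + C₂e^(-2x) - (2/3)e^(-x).


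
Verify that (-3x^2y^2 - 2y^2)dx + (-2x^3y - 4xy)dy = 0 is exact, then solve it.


Check exactness: ∂M/∂y = -6x^2y - 4y and ∂N/∂x = -6x^2y - 4y; equal, so the equation is exact.
Integrate M with respect to x (treating y as constant): ∫M dx = -x^3y^2 - 2xy^2 + h(y).
Differentiate w.r.t. y and set equal to N: all terms match, so h'(y) = 0 and h is a constant absorbed into C.
General solution: -x^3y^2 - 2xy^2 = C.


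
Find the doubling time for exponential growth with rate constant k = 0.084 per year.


Exponential growth: P(t) = P₀ e^(0.084t). Set P(t)/P₀ = 2: e^(0.084t) = 2.
Solve: t = ln(2)/0.084 ≈ 8.25 years.


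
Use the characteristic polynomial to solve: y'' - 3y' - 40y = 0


Characteristic equation: r² - 3r - 40 = 0.
Factor: (r + 5)(r - 8) = 0 ⇒ r = -5, 8 (distinct real).
General solution: y = C₁e^(-5x) + C₂e^(8x).


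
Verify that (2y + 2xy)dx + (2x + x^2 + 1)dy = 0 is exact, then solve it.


Check exactness: ∂M/∂y = 2 + 2x and ∂N/∂x = 2 + 2x; equal, so the equation is exact.
Integrate M with respect to x (treating y as constant): ∫M dx = 2xy + x^2y + h(y).
Differentiate w.r.t. y and set equal to N: the x-dependent terms already match, leaving h'(y) = 1. Integrate: h(y) = y.
So F(x,y) = 2xy + x^2y + y.
General solution: 2xy + x^2y + y = C.


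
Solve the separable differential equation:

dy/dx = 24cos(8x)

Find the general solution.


g(y) = 1, so integrate directly: y = ∫ 24cos(8x) dx = 3sin(8x) + C.


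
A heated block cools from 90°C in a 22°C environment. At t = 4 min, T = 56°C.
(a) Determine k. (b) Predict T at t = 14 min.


Newton's law: T(t) = T_a + (T₀ - T_a)e^(-kt).
(a) Use T(4) = 56: (56 - 22)/(90 - 22) = e^(-k·4), so k = -ln(0.500)/4 ≈ 0.1733.
(b) Apply k to t = 14: T(14) = 22 + (68)e^(-2.426) ≈ 28.0°C.


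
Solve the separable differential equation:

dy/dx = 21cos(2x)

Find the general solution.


g(y) = 1, so integrate directly: y = ∫ 21cos(2x) dx = (21/2)sin(2x) + C.


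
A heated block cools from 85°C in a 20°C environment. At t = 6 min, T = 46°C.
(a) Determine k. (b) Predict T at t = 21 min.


Newton's law: T(t) = T_a + (T₀ - T_a)e^(-kt).
(a) Use T(6) = 46: (46 - 20)/(85 - 20) = e^(-k·6), so k = -ln(0.400)/6 ≈ 0.1527.
(b) Apply k to t = 21: T(21) = 20 + (65)e^(-3.207) ≈ 22.6°C.


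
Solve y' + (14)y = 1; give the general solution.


P(x) = 14, Q(x) = 1; integrating factor μ = e^(14x).
(μ y)' = e^(14x) ⇒ μ y = (1/14)e^(14x) + C.
Divide by μ: y = 1/14 + Ce^(-14x).


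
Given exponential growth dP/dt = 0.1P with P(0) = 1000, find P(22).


The ODE dP/dt = 0.1P has solution P(t) = P(0)e^(0.1t).
Substitute P(0) = 1000 and t = 22: P(22) = 1000 e^(2.20) ≈ 9025.


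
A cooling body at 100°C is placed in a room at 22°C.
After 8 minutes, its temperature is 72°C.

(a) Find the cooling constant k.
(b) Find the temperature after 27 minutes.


Newton's law: T(t) = T_a + (T₀ - T_a)e^(-kt).
(a) Use T(8) = 72: (72 - 22)/(100 - 22) = e^(-k·8), so k = -ln(0.641)/8 ≈ 0.0556.
(b) Apply k to t = 27: T(27) = 22 + (78)e^(-1.501) ≈ 39.4°C.


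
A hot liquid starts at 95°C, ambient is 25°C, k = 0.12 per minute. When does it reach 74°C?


From T(t) = T_a + (T₀ - T_a)e^(-kt), set T(t) = 74:
(74 - 25) / (95 - 25) = e^(-0.12t), so t = -ln(0.700)/0.12 ≈ 3.0 minutes.


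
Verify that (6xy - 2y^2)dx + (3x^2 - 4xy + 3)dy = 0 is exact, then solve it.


Check exactness: ∂M/∂y = 6x - 4y and ∂N/∂x = 6x - 4y; equal, so the equation is exact.
Integrate M with respect to x (treating y as constant): ∫M dx = 3x^2y - 2xy^2 + h(y).
Differentiate w.r.t. y and set equal to N: the x-dependent terms already match, leaving h'(y) = 3. Integrate: h(y) = 3y.
So F(x,y) = 3x^2y - 2xy^2 + 3y.
General solution: 3x^2y - 2xy^2 + 3y = C.


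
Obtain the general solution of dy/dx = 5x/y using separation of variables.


Separate variables: y dy = 5x dx.
Integrate both sides: y²/2 = (5/2)x^2 + C₀.
Multiply by 2: y² = 5x^2 + C.


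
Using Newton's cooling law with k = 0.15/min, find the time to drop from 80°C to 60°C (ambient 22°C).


From T(t) = T_a + (T₀ - T_a)e^(-kt), set T(t) = 60:
(60 - 22) / (80 - 22) = e^(-0.15t), so t = -ln(0.655)/0.15 ≈ 2.8 minutes.


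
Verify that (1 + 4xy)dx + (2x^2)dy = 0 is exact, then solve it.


Check exactness: ∂M/∂y = 4x and ∂N/∂x = 4x; equal, so the equation is exact.
Integrate M with respect to x (treating y as constant): ∫M dx = x + 2x^2y + h(y).
Differentiate w.r.t. y and set equal to N: all terms match, so h'(y) = 0 and h is a constant absorbed into C.
General solution: x + 2x^2y = C.


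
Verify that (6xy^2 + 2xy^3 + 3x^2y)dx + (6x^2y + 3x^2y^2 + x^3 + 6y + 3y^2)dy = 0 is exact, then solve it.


Check exactness: ∂M/∂y = 12xy + 6xy^2 + 3x^2 and ∂N/∂x = 12xy + 6xy^2 + 3x^2; equal, so the equation is exact.
Integrate M with respect to x (treating y as constant): ∫M dx = 3x^2y^2 + x^2y^3 + x^3y + h(y).
Differentiate w.r.t. y and set equal to N: the x-dependent terms already match, leaving h'(y) = 6y + 3y^2. Integrate: h(y) = 3y^2 + y^3.
So F(x,y) = 3x^2y^2 + x^2y^3 + x^3y + 3y^2 + y^3.
General solution: 3x^2y^2 + x^2y^3 + x^3y + 3y^2 + y^3 = C.


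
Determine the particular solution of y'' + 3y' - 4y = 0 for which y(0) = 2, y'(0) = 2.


Characteristic roots of r² + 3r - 4 = 0 are 1, -4.
General solution y = c₁ e^(x) + c₂ e^(-4x).
Apply y(0) = 2: c₁ + c₂ = 2. Apply y'(0) = 2: 1 c₁ - 4 c₂ = 2.
Solve: c₁ = 2, c₂ = 0.
Particular solution: y = 2e^(x) + 0e^(-4x).


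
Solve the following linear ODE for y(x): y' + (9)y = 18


P(x) = 9, Q(x) = 18; integrating factor μ = e^(9x).
(μ y)' = 18e^(9x) ⇒ μ y = 2e^(9x) + C.
Divide by μ: y = 2 + Ce^(-9x).


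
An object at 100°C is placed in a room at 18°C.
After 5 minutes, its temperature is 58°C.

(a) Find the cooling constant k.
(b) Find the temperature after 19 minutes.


Newton's law: T(t) = T_a + (T₀ - T_a)e^(-kt).
(a) Use T(5) = 58: (58 - 18)/(100 - 18) = e^(-k·5), so k = -ln(0.488)/5 ≈ 0.1436.
(b) Apply k to t = 19: T(19) = 18 + (82)e^(-2.728) ≈ 23.4°C.


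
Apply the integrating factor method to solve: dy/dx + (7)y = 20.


P(x) = 7, Q(x) = 20; integrating factor μ = e^(7x).
(μ y)' = 20e^(7x) ⇒ μ y = (20/7)e^(7x) + C.
Divide by μ: y = 20/7 + Ce^(-7x).


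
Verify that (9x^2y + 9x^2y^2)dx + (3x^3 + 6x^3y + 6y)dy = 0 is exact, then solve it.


Check exactness: ∂M/∂y = 9x^2 + 18x^2y and ∂N/∂x = 9x^2 + 18x^2y; equal, so the equation is exact.
Integrate M with respect to x (treating y as constant): ∫M dx = 3x^3y + 3x^3y^2 + h(y).
Differentiate w.r.t. y and set equal to N: the x-dependent terms already match, leaving h'(y) = 6y. Integrate: h(y) = 3y^2.
So F(x,y) = 3x^3y + 3x^3y^2 + 3y^2.
General solution: 3x^3y + 3x^3y^2 + 3y^2 = C.


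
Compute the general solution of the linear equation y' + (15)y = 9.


P(x) = 15, Q(x) = 9; integrating factor μ = e^(15x).
(μ y)' = 9e^(15x) ⇒ μ y = (3/5)e^(15x) + C.
Divide by μ: y = 3/5 + Ce^(-15x).


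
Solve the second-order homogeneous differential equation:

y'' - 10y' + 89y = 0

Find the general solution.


Characteristic equation: r² - 10r + 89 = 0.
Discriminant is negative; roots r = 5 ± 8i (complex conjugate pair).
General solution uses e^(α x)(C₁ cos(β x) + C₂ sin(β x)): y = e^(5x)(C₁cos(8x) + C₂sin(8x)).


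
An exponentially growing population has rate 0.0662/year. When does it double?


Exponential growth: P(t) = P₀ e^(0.0662t). Set P(t)/P₀ = 2: e^(0.0662t) = 2.
Solve: t = ln(2)/0.0662 ≈ 10.47 years.


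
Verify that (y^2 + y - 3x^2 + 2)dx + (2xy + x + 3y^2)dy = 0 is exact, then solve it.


Check exactness: ∂M/∂y = 2y + 1 and ∂N/∂x = 2y + 1; equal, so the equation is exact.
Integrate M with respect to x (treating y as constant): ∫M dx = xy^2 + xy - x^3 + 2x + h(y).
Differentiate w.r.t. y and set equal to N: the x-dependent terms already match, leaving h'(y) = 3y^2. Integrate: h(y) = y^3.
So F(x,y) = xy^2 + xy + y^3 - x^3 + 2x.
General solution: xy^2 + xy + y^3 - x^3 + 2x = C.


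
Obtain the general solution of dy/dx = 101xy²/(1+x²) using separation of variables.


Separate: dy/y² = 101x/(1+x²) dx.
Integrate LHS: ∫ dy/y² = -1/y.
Integrate RHS via u = 1+x²: (101/2)ln(1+x²) + C.
Result: -1/y = (101/2)ln(1+x²) + C.


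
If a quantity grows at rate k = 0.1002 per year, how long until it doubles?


Exponential growth: P(t) = P₀ e^(0.1002t). Set P(t)/P₀ = 2: e^(0.1002t) = 2.
Solve: t = ln(2)/0.1002 ≈ 6.92 years.


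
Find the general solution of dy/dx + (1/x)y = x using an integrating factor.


P(x) = 1/x ⇒ μ = x^1.
(x^1 y)' = x^1·x^1 = x^2.
Integrate: x^1 y = x^3/(3) + C.
Solve for y: y = (1/3)x^2 + C/x^1.


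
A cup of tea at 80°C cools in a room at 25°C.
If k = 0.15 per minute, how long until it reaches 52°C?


From T(t) = T_a + (T₀ - T_a)e^(-kt), set T(t) = 52:
(52 - 25) / (80 - 25) = e^(-0.15t), so t = -ln(0.491)/0.15 ≈ 4.7 minutes.


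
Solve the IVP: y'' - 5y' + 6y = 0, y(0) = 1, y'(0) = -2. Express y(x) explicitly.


Characteristic roots of r² - 5r + 6 = 0 are 3, 2.
General solution y = c₁ e^(3x) + c₂ e^(2x).
Apply y(0) = 1: c₁ + c₂ = 1. Apply y'(0) = -2: 3 c₁ + 2 c₂ = -2.
Solve: c₁ = -4, c₂ = 5.
Particular solution: y = -4e^(3x) + 5e^(2x).


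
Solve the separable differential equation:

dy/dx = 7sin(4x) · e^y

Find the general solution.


Separate: e^(-y) dy = 7sin(4x) dx.
Integrate: -e^(-y) = -(7/4)cos(4x) + C₀.
Rearrange: e^(-y) = (7/4)cos(4x) + C.


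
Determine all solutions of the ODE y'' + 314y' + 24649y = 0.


Characteristic equation: r² + 314r + 24649 = 0, i.e. (r + 157)² = 0.
Repeated root r = -157; include an x factor for the second linearly independent solution.
General solution: y = (C₁ + C₂x)e^(-157x).


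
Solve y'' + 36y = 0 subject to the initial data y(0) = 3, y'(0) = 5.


Characteristic roots of r² + 36 = 0 are ±6i, so y = C₁cos(6x) + C₂sin(6x).
Apply y(0) = 3: C₁ = 3. Differentiate and apply y'(0) = 5: 6·C₂ = 5, so C₂ = 5/6.
Particular solution: y = 3cos(6x) + (5/6)sin(6x).
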